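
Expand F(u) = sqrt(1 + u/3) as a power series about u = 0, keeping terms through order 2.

-u^2/72 + u/6 + 1

Apply the Taylor formula c_k = f^(k)(a)/k!.
[u^0] = 1;  [u^1] = 1/6;  [u^2] = -1/72.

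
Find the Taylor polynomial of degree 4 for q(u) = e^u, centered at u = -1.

(u + 1)^4*e^(-1)/24 + (u + 1)^3*e^(-1)/6 + (u + 1)^2*e^(-1)/2 + (u + 1)*e^(-1) + e^(-1)

q(-1) = e^(-1)
q′(-1) = e^(-1)
q′′(-1) = e^(-1)
q′′′(-1) = e^(-1)
q^(4)(-1) = e^(-1)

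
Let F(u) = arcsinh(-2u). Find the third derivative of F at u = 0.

Differentiate repeatedly and evaluate at the center.
From the series, [u^3] F = 4/3; multiply by 3! = 6 to get 8.

8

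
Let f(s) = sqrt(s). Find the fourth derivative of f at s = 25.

-3/250000

From the series, [(s - 25)^4] f = -1/2000000; multiply by 4! = 24 to get -3/250000.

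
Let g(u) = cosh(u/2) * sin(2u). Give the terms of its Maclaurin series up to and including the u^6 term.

Multiply the two series term by term and collect like powers.
g(0) = 0
g′(0) = 2
g′′(0) = 0
g′′′(0) = -13/2
g^(4)(0) = 0
g^(5)(0) = 101/8
g^(6)(0) = 0

101*u^5/960 - 13*u^3/12 + 2*u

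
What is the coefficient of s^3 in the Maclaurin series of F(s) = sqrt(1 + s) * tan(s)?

Take the Cauchy product of the two expansions.
F(0) = 0
F′(0) = 1
F′′(0) = 1
F′′′(0) = 5/4

5/24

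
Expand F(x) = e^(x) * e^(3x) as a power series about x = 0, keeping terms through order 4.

Take the Cauchy product of the two expansions.

32*x^4/3 + 32*x^3/3 + 8*x^2 + 4*x + 1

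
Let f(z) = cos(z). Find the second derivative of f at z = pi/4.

-sqrt(2)/2

The coefficient of (z - pi/4)^2 in the expansion is -sqrt(2)/4, so f′′(pi/4) = 2! * (-sqrt(2)/4) = -sqrt(2)/2.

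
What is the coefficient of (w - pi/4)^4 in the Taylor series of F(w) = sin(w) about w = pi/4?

F(pi/4) = sqrt(2)/2
F′(pi/4) = sqrt(2)/2
F′′(pi/4) = -sqrt(2)/2
F′′′(pi/4) = -sqrt(2)/2
F^(4)(pi/4) = sqrt(2)/2
The Taylor polynomial is Σ F^(k)(pi/4)/k! · (w - pi/4)^k.

sqrt(2)/48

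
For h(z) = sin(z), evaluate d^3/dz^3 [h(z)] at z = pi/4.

Differentiate repeatedly and evaluate at the center.
From the series, [(z - pi/4)^3] h = -sqrt(2)/12; multiply by 3! = 6 to get -sqrt(2)/2.

-sqrt(2)/2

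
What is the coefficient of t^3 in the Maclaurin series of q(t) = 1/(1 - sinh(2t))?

Plug the Maclaurin series of the inner function into that of the outer and collect terms.
q(0) = 1
q′(0) = 2
q′′(0) = 8
q′′′(0) = 56
Dividing each by k! gives the coefficients c_0, ..., c_3.

28/3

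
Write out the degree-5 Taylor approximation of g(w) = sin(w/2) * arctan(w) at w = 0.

-3*w^4/16 + w^2/2

Expand each factor separately, then convolve coefficients.
[w^0] = 0;  [w^1] = 0;  [w^2] = 1/2;  [w^3] = 0;  [w^4] = -3/16;  [w^5] = 0.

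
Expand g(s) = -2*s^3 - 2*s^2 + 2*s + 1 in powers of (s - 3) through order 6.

g(3) = -65
g′(3) = -64
g′′(3) = -40
g′′′(3) = -12
g^(4)(3) = 0
g^(5)(3) = 0
g^(6)(3) = 0
Dividing each by k! gives the coefficients c_0, ..., c_6.

-2*(s - 3)^3 - 20*(s - 3)^2 - 64*(s - 3) - 65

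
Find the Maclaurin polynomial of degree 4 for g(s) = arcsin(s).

[s^0] = 0;  [s^1] = 1;  [s^2] = 0;  [s^3] = 1/6;  [s^4] = 0.

s^3/6 + s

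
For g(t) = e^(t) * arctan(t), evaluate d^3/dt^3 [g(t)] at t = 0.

Take the Cauchy product of the two expansions.
The coefficient of t^3 in the expansion is 1/6, so g′′′(0) = 3! * (1/6) = 1.

1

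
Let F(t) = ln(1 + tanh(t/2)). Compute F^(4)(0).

1/8

Plug the Maclaurin series of the inner function into that of the outer and collect terms.
From the series, [t^4] F = 1/192; multiply by 4! = 24 to get 1/8.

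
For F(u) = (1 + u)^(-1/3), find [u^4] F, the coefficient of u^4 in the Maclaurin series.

F(0) = 1
F′(0) = -1/3
F′′(0) = 4/9
F′′′(0) = -28/27
F^(4)(0) = 280/81
The Taylor polynomial is Σ F^(k)(0)/k! · u^k.

35/243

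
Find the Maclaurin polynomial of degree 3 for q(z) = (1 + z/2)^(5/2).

q(0) = 1
q′(0) = 5/4
q′′(0) = 15/16
q′′′(0) = 15/64
The Taylor polynomial is Σ q^(k)(0)/k! · z^k.

5*z^3/128 + 15*z^2/32 + 5*z/4 + 1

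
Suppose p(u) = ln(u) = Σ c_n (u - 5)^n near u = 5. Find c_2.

-1/50

p(5) = ln(5)
p′(5) = 1/5
p′′(5) = -1/25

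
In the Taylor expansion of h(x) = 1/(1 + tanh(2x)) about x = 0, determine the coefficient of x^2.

4

Substitute the inner expansion into the outer series and collect powers.
h(0) = 1
h′(0) = -2
h′′(0) = 8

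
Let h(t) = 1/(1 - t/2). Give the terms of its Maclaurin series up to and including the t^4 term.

t^4/16 + t^3/8 + t^2/4 + t/2 + 1

[t^0] = 1;  [t^1] = 1/2;  [t^2] = 1/4;  [t^3] = 1/8;  [t^4] = 1/16.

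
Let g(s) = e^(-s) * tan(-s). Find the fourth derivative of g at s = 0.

Take the Cauchy product of the two expansions.
The coefficient of s^4 in the expansion is 1/2, so g^(4)(0) = 4! * (1/2) = 12.

12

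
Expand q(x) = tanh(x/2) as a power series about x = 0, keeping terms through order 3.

Use the known series and substitute for the argument.
[x^0] = 0;  [x^1] = 1/2;  [x^2] = 0;  [x^3] = -1/24.

-x^3/24 + x/2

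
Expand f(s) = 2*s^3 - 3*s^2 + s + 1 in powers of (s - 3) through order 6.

Use the known series and substitute for the argument.
f(3) = 31
f′(3) = 37
f′′(3) = 30
f′′′(3) = 12
f^(4)(3) = 0
f^(5)(3) = 0
f^(6)(3) = 0
Then c_k = f^(k)(3)/k! gives each Taylor coefficient.

2*(s - 3)^3 + 15*(s - 3)^2 + 37*(s - 3) + 31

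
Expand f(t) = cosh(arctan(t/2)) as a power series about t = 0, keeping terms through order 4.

Plug the Maclaurin series of the inner function into that of the outer and collect terms.
[t^0] = 1;  [t^1] = 0;  [t^2] = 1/8;  [t^3] = 0;  [t^4] = -7/384.

-7*t^4/384 + t^2/8 + 1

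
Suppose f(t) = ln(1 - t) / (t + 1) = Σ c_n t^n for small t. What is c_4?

7/12

Multiply the numerator's expansion by the denominator's geometric series.
f(0) = 0
f′(0) = -1
f′′(0) = 1
f′′′(0) = -5
f^(4)(0) = 14
Then c_k = f^(k)(0)/k! gives each Taylor coefficient.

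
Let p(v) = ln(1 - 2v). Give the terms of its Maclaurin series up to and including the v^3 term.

p(0) = 0
p′(0) = -2
p′′(0) = -4
p′′′(0) = -16
Then c_k = p^(k)(0)/k! gives each Taylor coefficient.

-8*v^3/3 - 2*v^2 - 2*v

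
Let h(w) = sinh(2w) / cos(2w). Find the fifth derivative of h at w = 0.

1152

Invert the denominator's series and multiply.
From the series, [w^5] h = 48/5; multiply by 5! = 120 to get 1152.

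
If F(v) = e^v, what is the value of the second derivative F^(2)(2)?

e^(2)

Differentiate repeatedly and evaluate at the center.
From the series, [(v - 2)^2] F = e^(2)/2; multiply by 2! = 2 to get e^(2).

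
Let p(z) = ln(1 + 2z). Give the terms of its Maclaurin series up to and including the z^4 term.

-4*z^4 + 8*z^3/3 - 2*z^2 + 2*z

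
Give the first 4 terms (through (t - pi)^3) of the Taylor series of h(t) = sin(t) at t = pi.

(t - pi)^3/6 - (t - pi)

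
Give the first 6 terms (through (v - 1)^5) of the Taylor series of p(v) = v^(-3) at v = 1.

-21*(v - 1)^5 + 15*(v - 1)^4 - 10*(v - 1)^3 + 6*(v - 1)^2 - 3*(v - 1) + 1

[(v - 1)^0] = 1;  [(v - 1)^1] = -3;  [(v - 1)^2] = 6;  [(v - 1)^3] = -10;  [(v - 1)^4] = 15;  [(v - 1)^5] = -21.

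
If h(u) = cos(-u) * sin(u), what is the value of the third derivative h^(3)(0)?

-4

Write out both Maclaurin series and multiply, keeping only the needed powers.
The coefficient of u^3 in the expansion is -2/3, so h′′′(0) = 3! * (-2/3) = -4.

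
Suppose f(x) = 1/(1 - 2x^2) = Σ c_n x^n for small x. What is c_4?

Compute the successive derivatives at the expansion point and divide by k!.
So c_4 = f^(4)(0)/4! = 4.

4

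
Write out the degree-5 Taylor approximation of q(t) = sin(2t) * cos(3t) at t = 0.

781*t^5/60 - 31*t^3/3 + 2*t

Write out both Maclaurin series and multiply, keeping only the needed powers.
q(0) = 0
q′(0) = 2
q′′(0) = 0
q′′′(0) = -62
q^(4)(0) = 0
q^(5)(0) = 1562
Then c_k = q^(k)(0)/k! gives each Taylor coefficient.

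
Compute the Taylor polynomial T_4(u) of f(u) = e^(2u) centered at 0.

Differentiate repeatedly and evaluate at the center.
f(0) = 1
f′(0) = 2
f′′(0) = 4
f′′′(0) = 8
f^(4)(0) = 16
Dividing each by k! gives the coefficients c_0, ..., c_4.

2*u^4/3 + 4*u^3/3 + 2*u^2 + 2*u + 1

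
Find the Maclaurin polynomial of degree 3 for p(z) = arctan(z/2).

-z^3/24 + z/2

[z^0] = 0;  [z^1] = 1/2;  [z^2] = 0;  [z^3] = -1/24.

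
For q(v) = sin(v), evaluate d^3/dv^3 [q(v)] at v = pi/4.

-sqrt(2)/2

The coefficient of (v - pi/4)^3 in the expansion is -sqrt(2)/12, so q′′′(pi/4) = 3! * (-sqrt(2)/12) = -sqrt(2)/2.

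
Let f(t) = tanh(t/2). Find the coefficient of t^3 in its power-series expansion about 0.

Apply the Taylor formula c_k = f^(k)(a)/k!.
f(0) = 0
f′(0) = 1/2
f′′(0) = 0
f′′′(0) = -1/4
So c_3 = f′′′(0)/3! = -1/24.

-1/24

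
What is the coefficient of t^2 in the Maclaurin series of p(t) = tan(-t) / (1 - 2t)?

-2

Write out both Maclaurin series and multiply, keeping only the needed powers.
[t^0] = 0;  [t^1] = -1;  [t^2] = -2.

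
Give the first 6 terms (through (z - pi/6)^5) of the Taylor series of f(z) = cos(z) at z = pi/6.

f(pi/6) = sqrt(3)/2
f′(pi/6) = -1/2
f′′(pi/6) = -sqrt(3)/2
f′′′(pi/6) = 1/2
f^(4)(pi/6) = sqrt(3)/2
f^(5)(pi/6) = -1/2
The Taylor polynomial is Σ f^(k)(pi/6)/k! · (z - pi/6)^k.

-(z - pi/6)^5/240 + sqrt(3)*(z - pi/6)^4/48 + (z - pi/6)^3/12 - sqrt(3)*(z - pi/6)^2/4 - (z - pi/6)/2 + sqrt(3)/2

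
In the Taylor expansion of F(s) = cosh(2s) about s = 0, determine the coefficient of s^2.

Compute the successive derivatives at the expansion point and divide by k!.
F(0) = 1
F′(0) = 0
F′′(0) = 4

2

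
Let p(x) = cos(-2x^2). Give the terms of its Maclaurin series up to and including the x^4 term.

Use the known series and substitute for the argument.
p(0) = 1
p′(0) = 0
p′′(0) = 0
p′′′(0) = 0
p^(4)(0) = -48
The Taylor polynomial is Σ p^(k)(0)/k! · x^k.

1 - 2*x^4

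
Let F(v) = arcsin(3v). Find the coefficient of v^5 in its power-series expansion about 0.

c_5 = F^(5)(0)/5! = 729/40.

729/40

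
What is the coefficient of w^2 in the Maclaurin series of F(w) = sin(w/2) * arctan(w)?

Take the Cauchy product of the two expansions.
F(0) = 0
F′(0) = 0
F′′(0) = 1

1/2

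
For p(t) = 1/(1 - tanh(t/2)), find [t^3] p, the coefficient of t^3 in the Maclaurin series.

Plug the Maclaurin series of the inner function into that of the outer and collect terms.
[t^0] = 1;  [t^1] = 1/2;  [t^2] = 1/4;  [t^3] = 1/12.

1/12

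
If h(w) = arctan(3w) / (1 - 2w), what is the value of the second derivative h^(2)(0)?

12

Multiply the two series term by term and collect like powers.
The coefficient of w^2 in the expansion is 6, so h′′(0) = 2! * (6) = 12.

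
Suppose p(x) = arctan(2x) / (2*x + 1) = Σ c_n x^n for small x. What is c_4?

Use 1/(1 - r) = Σ r^k on the denominator, then take the Cauchy product.
p(0) = 0
p′(0) = 2
p′′(0) = -8
p′′′(0) = 32
p^(4)(0) = -256

-32/3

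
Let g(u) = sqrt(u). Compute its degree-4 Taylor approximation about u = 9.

-5*(u - 9)^4/279936 + (u - 9)^3/3888 - (u - 9)^2/216 + (u - 9)/6 + 3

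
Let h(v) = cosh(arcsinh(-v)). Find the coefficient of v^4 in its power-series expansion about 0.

-1/8

Let u equal the inner series; expand the outer function in u and truncate.
h(0) = 1
h′(0) = 0
h′′(0) = 1
h′′′(0) = 0
h^(4)(0) = -3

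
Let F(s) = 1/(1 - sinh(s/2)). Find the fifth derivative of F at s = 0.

181/32

Plug the Maclaurin series of the inner function into that of the outer and collect terms.
The coefficient of s^5 in the expansion is 181/3840, so F^(5)(0) = 5! * (181/3840) = 181/32.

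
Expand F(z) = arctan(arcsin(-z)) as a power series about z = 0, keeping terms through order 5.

Plug the Maclaurin series of the inner function into that of the outer and collect terms.
F(0) = 0
F′(0) = -1
F′′(0) = 0
F′′′(0) = 1
F^(4)(0) = 0
F^(5)(0) = -13
The Taylor polynomial is Σ F^(k)(0)/k! · z^k.

-13*z^5/120 + z^3/6 - z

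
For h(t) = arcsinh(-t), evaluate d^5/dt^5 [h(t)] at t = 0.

Differentiate repeatedly and evaluate at the center.
From the series, [t^5] h = -3/40; multiply by 5! = 120 to get -9.

-9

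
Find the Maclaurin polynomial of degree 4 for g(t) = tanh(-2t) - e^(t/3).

-t^4/1944 + 431*t^3/162 - t^2/18 - 7*t/3 - 1

Expand each term separately and add.
g(0) = -1
g′(0) = -7/3
g′′(0) = -1/9
g′′′(0) = 431/27
g^(4)(0) = -1/81
Then c_k = g^(k)(0)/k! gives each Taylor coefficient.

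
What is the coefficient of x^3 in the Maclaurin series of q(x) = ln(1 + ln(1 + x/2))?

Let u equal the inner series; expand the outer function in u and truncate.
q(0) = 0
q′(0) = 1/2
q′′(0) = -1/2
q′′′(0) = 7/8
So c_3 = q′′′(0)/3! = 7/48.

7/48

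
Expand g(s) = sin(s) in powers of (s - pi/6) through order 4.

[(s - pi/6)^0] = 1/2;  [(s - pi/6)^1] = sqrt(3)/2;  [(s - pi/6)^2] = -1/4;  [(s - pi/6)^3] = -sqrt(3)/12;  [(s - pi/6)^4] = 1/48.

(s - pi/6)^4/48 - sqrt(3)*(s - pi/6)^3/12 - (s - pi/6)^2/4 + sqrt(3)*(s - pi/6)/2 + 1/2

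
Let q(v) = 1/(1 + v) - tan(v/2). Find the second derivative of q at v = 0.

2

Combine the two series term by term.
From the series, [v^2] q = 1; multiply by 2! = 2 to get 2.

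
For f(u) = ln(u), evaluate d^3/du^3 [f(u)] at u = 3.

2/27

The coefficient of (u - 3)^3 in the expansion is 1/81, so f′′′(3) = 3! * (1/81) = 2/27.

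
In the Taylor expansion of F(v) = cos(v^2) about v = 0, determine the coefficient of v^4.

F(0) = 1
F′(0) = 0
F′′(0) = 0
F′′′(0) = 0
F^(4)(0) = -12
So c_4 = F^(4)(0)/4! = -1/2.

-1/2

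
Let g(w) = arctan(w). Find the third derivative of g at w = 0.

-2

The coefficient of w^3 in the expansion is -1/3, so g′′′(0) = 3! * (-1/3) = -2.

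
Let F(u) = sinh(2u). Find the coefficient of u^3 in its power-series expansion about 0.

c_3 = F′′′(0)/3! = 4/3.

4/3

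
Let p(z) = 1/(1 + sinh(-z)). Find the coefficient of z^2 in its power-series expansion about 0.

1

Plug the Maclaurin series of the inner function into that of the outer and collect terms.
p(0) = 1
p′(0) = 1
p′′(0) = 2
So c_2 = p′′(0)/2! = 1.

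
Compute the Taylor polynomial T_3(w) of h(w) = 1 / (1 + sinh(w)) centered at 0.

Expand as Σ (-1)^k u^k with u equal to the inner function's series.
h(0) = 1
h′(0) = -1
h′′(0) = 2
h′′′(0) = -7

-7*w^3/6 + w^2 - w + 1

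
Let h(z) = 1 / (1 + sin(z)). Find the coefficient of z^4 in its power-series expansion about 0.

Use the geometric series for the reciprocal, then substitute.
h(0) = 1
h′(0) = -1
h′′(0) = 2
h′′′(0) = -5
h^(4)(0) = 16

2/3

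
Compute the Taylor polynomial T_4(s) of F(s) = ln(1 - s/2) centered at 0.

-s^4/64 - s^3/24 - s^2/8 - s/2

F(0) = 0
F′(0) = -1/2
F′′(0) = -1/4
F′′′(0) = -1/4
F^(4)(0) = -3/8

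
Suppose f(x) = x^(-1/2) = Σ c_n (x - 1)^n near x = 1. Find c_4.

f(1) = 1
f′(1) = -1/2
f′′(1) = 3/4
f′′′(1) = -15/8
f^(4)(1) = 105/16

35/128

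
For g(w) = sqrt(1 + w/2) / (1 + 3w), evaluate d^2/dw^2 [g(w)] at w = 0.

Take the Cauchy product of the two expansions.
The coefficient of w^2 in the expansion is 263/32, so g′′(0) = 2! * (263/32) = 263/16.

263/16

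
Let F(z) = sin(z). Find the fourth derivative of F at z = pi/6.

The coefficient of (z - pi/6)^4 in the expansion is 1/48, so F^(4)(pi/6) = 4! * (1/48) = 1/2.

1/2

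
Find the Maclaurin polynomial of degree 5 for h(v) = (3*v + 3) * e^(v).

3*v^5/20 + 5*v^4/8 + 2*v^3 + 9*v^2/2 + 6*v + 3

Shift and add copies of the series according to the polynomial's terms.
h(0) = 3
h′(0) = 6
h′′(0) = 9
h′′′(0) = 12
h^(4)(0) = 15
h^(5)(0) = 18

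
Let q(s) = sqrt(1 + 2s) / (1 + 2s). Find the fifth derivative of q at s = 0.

-945

Write out both Maclaurin series and multiply, keeping only the needed powers.
The coefficient of s^5 in the expansion is -63/8, so q^(5)(0) = 5! * (-63/8) = -945.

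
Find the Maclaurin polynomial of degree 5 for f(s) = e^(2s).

4*s^5/15 + 2*s^4/3 + 4*s^3/3 + 2*s^2 + 2*s + 1

Compute the successive derivatives at the expansion point and divide by k!.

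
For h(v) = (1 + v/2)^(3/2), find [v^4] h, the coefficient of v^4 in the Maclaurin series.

3/2048

h(0) = 1
h′(0) = 3/4
h′′(0) = 3/16
h′′′(0) = -3/64
h^(4)(0) = 9/256
So c_4 = h^(4)(0)/4! = 3/2048.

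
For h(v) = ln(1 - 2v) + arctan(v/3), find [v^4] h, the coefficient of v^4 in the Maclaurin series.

-4

Combine the two series term by term.
h(0) = 0
h′(0) = -5/3
h′′(0) = -4
h′′′(0) = -434/27
h^(4)(0) = -96
So c_4 = h^(4)(0)/4! = -4.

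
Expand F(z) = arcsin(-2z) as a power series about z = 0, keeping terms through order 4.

-4*z^3/3 - 2*z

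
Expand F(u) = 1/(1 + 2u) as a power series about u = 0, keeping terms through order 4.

16*u^4 - 8*u^3 + 4*u^2 - 2*u + 1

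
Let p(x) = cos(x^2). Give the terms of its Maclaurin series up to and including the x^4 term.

Differentiate repeatedly and evaluate at the center.
[x^0] = 1;  [x^1] = 0;  [x^2] = 0;  [x^3] = 0;  [x^4] = -1/2.

1 - x^4/2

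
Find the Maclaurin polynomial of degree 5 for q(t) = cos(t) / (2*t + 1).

Multiply the numerator's expansion by the denominator's geometric series.

-337*t^5/12 + 337*t^4/24 - 7*t^3 + 7*t^2/2 - 2*t + 1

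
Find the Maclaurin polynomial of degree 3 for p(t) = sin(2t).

-4*t^3/3 + 2*t

Compute the successive derivatives at the expansion point and divide by k!.
p(0) = 0
p′(0) = 2
p′′(0) = 0
p′′′(0) = -8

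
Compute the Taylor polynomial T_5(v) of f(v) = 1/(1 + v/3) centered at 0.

-v^5/243 + v^4/81 - v^3/27 + v^2/9 - v/3 + 1

Compute the successive derivatives at the expansion point and divide by k!.
f(0) = 1
f′(0) = -1/3
f′′(0) = 2/9
f′′′(0) = -2/9
f^(4)(0) = 8/27
f^(5)(0) = -40/81
Then c_k = f^(k)(0)/k! gives each Taylor coefficient.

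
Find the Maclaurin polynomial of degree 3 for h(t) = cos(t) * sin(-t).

Write out both Maclaurin series and multiply, keeping only the needed powers.
[t^0] = 0;  [t^1] = -1;  [t^2] = 0;  [t^3] = 2/3.

2*t^3/3 - t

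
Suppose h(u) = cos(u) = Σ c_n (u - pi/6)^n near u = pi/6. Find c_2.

-sqrt(3)/4

h(pi/6) = sqrt(3)/2
h′(pi/6) = -1/2
h′′(pi/6) = -sqrt(3)/2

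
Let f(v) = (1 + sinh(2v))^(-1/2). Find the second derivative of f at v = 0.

3

Plug the Maclaurin series of the inner function into that of the outer and collect terms.
The coefficient of v^2 in the expansion is 3/2, so f′′(0) = 2! * (3/2) = 3.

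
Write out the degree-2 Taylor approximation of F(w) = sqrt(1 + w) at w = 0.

Compute the successive derivatives at the expansion point and divide by k!.

-w^2/8 + w/2 + 1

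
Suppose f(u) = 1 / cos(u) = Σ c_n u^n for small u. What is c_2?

1/2

Divide the numerator series by the denominator series (power-series long division).
So c_2 = f′′(0)/2! = 1/2.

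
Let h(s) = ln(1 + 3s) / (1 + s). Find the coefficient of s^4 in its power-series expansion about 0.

-147/4

Multiply the two series term by term and collect like powers.
h(0) = 0
h′(0) = 3
h′′(0) = -15
h′′′(0) = 99
h^(4)(0) = -882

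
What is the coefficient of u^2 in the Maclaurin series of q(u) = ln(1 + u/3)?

-1/18

Use the known series and substitute for the argument.
So c_2 = q′′(0)/2! = -1/18.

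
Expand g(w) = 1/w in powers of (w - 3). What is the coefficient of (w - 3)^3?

Use the known series and substitute for the argument.
g(3) = 1/3
g′(3) = -1/9
g′′(3) = 2/27
g′′′(3) = -2/27
So c_3 = g′′′(3)/3! = -1/81.

-1/81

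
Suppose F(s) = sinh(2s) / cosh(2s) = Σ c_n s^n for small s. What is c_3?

Invert the denominator's series and multiply.
F(0) = 0
F′(0) = 2
F′′(0) = 0
F′′′(0) = -16

-8/3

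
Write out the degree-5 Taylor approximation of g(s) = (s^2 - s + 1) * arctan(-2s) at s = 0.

Shift and add copies of the series according to the polynomial's terms.
g(0) = 0
g′(0) = -2
g′′(0) = 4
g′′′(0) = 4
g^(4)(0) = -64
g^(5)(0) = -448
Dividing each by k! gives the coefficients c_0, ..., c_5.

-56*s^5/15 - 8*s^4/3 + 2*s^3/3 + 2*s^2 - 2*s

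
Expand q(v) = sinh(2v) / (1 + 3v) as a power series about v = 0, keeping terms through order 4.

-58*v^4 + 58*v^3/3 - 6*v^2 + 2*v

Take the Cauchy product of the two expansions.
q(0) = 0
q′(0) = 2
q′′(0) = -12
q′′′(0) = 116
q^(4)(0) = -1392
The Taylor polynomial is Σ q^(k)(0)/k! · v^k.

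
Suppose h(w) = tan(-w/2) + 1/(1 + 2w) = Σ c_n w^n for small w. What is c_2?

Add the two expansions coefficient-wise.
h(0) = 1
h′(0) = -5/2
h′′(0) = 8

4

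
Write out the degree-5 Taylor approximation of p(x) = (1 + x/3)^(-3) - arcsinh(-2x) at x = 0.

Expand each term separately and add.
p(0) = 1
p′(0) = 1
p′′(0) = 4/3
p′′′(0) = -92/9
p^(4)(0) = 40/9
p^(5)(0) = 7496/27
Then c_k = p^(k)(0)/k! gives each Taylor coefficient.

937*x^5/405 + 5*x^4/27 - 46*x^3/27 + 2*x^2/3 + x + 1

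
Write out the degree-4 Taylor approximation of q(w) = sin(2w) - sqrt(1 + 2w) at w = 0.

Expand each term separately and add.
q(0) = -1
q′(0) = 1
q′′(0) = 1
q′′′(0) = -11
q^(4)(0) = 15
Dividing each by k! gives the coefficients c_0, ..., c_4.

5*w^4/8 - 11*w^3/6 + w^2/2 + w - 1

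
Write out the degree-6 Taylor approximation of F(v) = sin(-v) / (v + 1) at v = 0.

Expand 1/(denominator) as a geometric series and multiply by the numerator's series.
F(0) = 0
F′(0) = -1
F′′(0) = 2
F′′′(0) = -5
F^(4)(0) = 20
F^(5)(0) = -101
F^(6)(0) = 606
Dividing each by k! gives the coefficients c_0, ..., c_6.

101*v^6/120 - 101*v^5/120 + 5*v^4/6 - 5*v^3/6 + v^2 - v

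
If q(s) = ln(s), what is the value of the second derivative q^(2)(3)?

-1/9

Use the known series and substitute for the argument.
The coefficient of (s - 3)^2 in the expansion is -1/18, so q′′(3) = 2! * (-1/18) = -1/9.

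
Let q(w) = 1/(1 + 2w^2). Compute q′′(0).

From the series, [w^2] q = -2; multiply by 2! = 2 to get -4.

-4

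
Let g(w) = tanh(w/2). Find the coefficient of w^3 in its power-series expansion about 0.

g(0) = 0
g′(0) = 1/2
g′′(0) = 0
g′′′(0) = -1/4
So c_3 = g′′′(0)/3! = -1/24.

-1/24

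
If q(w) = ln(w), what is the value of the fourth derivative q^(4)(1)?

-6

From the series, [(w - 1)^4] q = -1/4; multiply by 4! = 24 to get -6.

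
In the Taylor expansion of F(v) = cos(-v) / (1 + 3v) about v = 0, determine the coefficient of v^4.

Take the Cauchy product of the two expansions.
F(0) = 1
F′(0) = -3
F′′(0) = 17
F′′′(0) = -153
F^(4)(0) = 1837

1837/24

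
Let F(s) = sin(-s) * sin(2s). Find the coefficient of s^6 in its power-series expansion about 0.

Write out both Maclaurin series and multiply, keeping only the needed powers.

-91/180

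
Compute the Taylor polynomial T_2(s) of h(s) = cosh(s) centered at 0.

s^2/2 + 1

Apply the Taylor formula c_k = f^(k)(a)/k!.
[s^0] = 1;  [s^1] = 0;  [s^2] = 1/2.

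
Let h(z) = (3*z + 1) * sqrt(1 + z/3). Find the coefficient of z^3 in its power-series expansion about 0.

-17/432

Multiply each power in the prefactor through the base expansion.
So c_3 = h′′′(0)/3! = -17/432.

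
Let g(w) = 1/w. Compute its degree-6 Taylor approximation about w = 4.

(w - 4)^6/16384 - (w - 4)^5/4096 + (w - 4)^4/1024 - (w - 4)^3/256 + (w - 4)^2/64 - (w - 4)/16 + 1/4

Use the known series and substitute for the argument.
[(w - 4)^0] = 1/4;  [(w - 4)^1] = -1/16;  [(w - 4)^2] = 1/64;  [(w - 4)^3] = -1/256;  [(w - 4)^4] = 1/1024;  [(w - 4)^5] = -1/4096;  [(w - 4)^6] = 1/16384.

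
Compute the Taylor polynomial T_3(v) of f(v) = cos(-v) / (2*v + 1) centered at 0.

Expand 1/(denominator) as a geometric series and multiply by the numerator's series.

-7*v^3 + 7*v^2/2 - 2*v + 1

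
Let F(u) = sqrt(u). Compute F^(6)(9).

The coefficient of (u - 9)^6 in the expansion is -7/60466176, so F^(6)(9) = 6! * (-7/60466176) = -35/419904.

-35/419904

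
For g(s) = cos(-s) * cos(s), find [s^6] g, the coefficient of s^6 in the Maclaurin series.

Write out both Maclaurin series and multiply, keeping only the needed powers.
g(0) = 1
g′(0) = 0
g′′(0) = -2
g′′′(0) = 0
g^(4)(0) = 8
g^(5)(0) = 0
g^(6)(0) = -32

-2/45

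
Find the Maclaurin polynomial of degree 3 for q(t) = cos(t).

1 - t^2/2

[t^0] = 1;  [t^1] = 0;  [t^2] = -1/2;  [t^3] = 0.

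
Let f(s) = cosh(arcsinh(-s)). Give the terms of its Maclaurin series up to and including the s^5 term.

-s^4/8 + s^2/2 + 1

Substitute the inner expansion into the outer series and collect powers.
[s^0] = 1;  [s^1] = 0;  [s^2] = 1/2;  [s^3] = 0;  [s^4] = -1/8;  [s^5] = 0.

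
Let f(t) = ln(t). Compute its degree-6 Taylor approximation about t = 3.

-(t - 3)^6/4374 + (t - 3)^5/1215 - (t - 3)^4/324 + (t - 3)^3/81 - (t - 3)^2/18 + (t - 3)/3 + ln(3)

Apply the Taylor formula c_k = f^(k)(a)/k!.
f(3) = ln(3)
f′(3) = 1/3
f′′(3) = -1/9
f′′′(3) = 2/27
f^(4)(3) = -2/27
f^(5)(3) = 8/81
f^(6)(3) = -40/243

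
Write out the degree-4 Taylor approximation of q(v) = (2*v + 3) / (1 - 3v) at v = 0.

Shift and add copies of the series according to the polynomial's terms.
q(0) = 3
q′(0) = 11
q′′(0) = 66
q′′′(0) = 594
q^(4)(0) = 7128

297*v^4 + 99*v^3 + 33*v^2 + 11*v + 3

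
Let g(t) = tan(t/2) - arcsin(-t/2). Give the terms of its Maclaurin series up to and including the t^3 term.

Add the two expansions coefficient-wise.
[t^0] = 0;  [t^1] = 1;  [t^2] = 0;  [t^3] = 1/16.

t^3/16 + t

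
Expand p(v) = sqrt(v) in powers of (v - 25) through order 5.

7*(v - 25)^5/500000000 - (v - 25)^4/2000000 + (v - 25)^3/50000 - (v - 25)^2/1000 + (v - 25)/10 + 5

p(25) = 5
p′(25) = 1/10
p′′(25) = -1/500
p′′′(25) = 3/25000
p^(4)(25) = -3/250000
p^(5)(25) = 21/12500000
Dividing each by k! gives the coefficients c_0, ..., c_5.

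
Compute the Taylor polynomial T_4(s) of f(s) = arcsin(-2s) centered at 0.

-4*s^3/3 - 2*s

f(0) = 0
f′(0) = -2
f′′(0) = 0
f′′′(0) = -8
f^(4)(0) = 0
Dividing each by k! gives the coefficients c_0, ..., c_4.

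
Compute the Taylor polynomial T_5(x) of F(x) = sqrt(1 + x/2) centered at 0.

Apply the Taylor formula c_k = f^(k)(a)/k!.
F(0) = 1
F′(0) = 1/4
F′′(0) = -1/16
F′′′(0) = 3/64
F^(4)(0) = -15/256
F^(5)(0) = 105/1024
Dividing each by k! gives the coefficients c_0, ..., c_5.

7*x^5/8192 - 5*x^4/2048 + x^3/128 - x^2/32 + x/4 + 1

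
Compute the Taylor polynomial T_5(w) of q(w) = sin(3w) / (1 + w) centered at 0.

21*w^5/40 + 3*w^4/2 - 3*w^3/2 - 3*w^2 + 3*w

Take the Cauchy product of the two expansions.
[w^0] = 0;  [w^1] = 3;  [w^2] = -3;  [w^3] = -3/2;  [w^4] = 3/2;  [w^5] = 21/40.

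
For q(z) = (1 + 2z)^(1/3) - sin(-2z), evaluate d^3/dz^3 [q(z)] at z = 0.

Add the two expansions coefficient-wise.
The coefficient of z^3 in the expansion is -68/81, so q′′′(0) = 3! * (-68/81) = -136/27.

-136/27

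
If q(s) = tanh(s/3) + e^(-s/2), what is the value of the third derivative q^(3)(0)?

Expand each term separately and add.
The coefficient of s^3 in the expansion is -43/1296, so q′′′(0) = 3! * (-43/1296) = -43/216.

-43/216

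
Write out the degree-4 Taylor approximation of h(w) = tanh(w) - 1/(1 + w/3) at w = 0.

Expand each term separately and add.

-w^4/81 - 8*w^3/27 - w^2/9 + 4*w/3 - 1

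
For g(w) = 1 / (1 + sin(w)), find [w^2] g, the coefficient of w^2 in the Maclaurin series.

1

Write 1/(1+u) = 1 - u + u^2 - u^3 + ... and substitute the series for u.
g(0) = 1
g′(0) = -1
g′′(0) = 2
So c_2 = g′′(0)/2! = 1.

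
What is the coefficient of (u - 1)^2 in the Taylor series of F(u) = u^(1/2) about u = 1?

c_2 = F′′(1)/2! = -1/8.

-1/8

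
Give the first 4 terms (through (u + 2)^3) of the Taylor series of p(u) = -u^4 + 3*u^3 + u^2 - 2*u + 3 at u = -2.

11*(u + 2)^3 - 41*(u + 2)^2 + 62*(u + 2) - 29

[(u + 2)^0] = -29;  [(u + 2)^1] = 62;  [(u + 2)^2] = -41;  [(u + 2)^3] = 11.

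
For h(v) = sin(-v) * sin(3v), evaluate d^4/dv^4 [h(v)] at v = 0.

Expand each factor separately, then convolve coefficients.
From the series, [v^4] h = 5; multiply by 4! = 24 to get 120.

120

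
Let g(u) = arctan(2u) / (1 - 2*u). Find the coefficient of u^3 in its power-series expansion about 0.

16/3

Expand 1/(denominator) as a geometric series and multiply by the numerator's series.
g(0) = 0
g′(0) = 2
g′′(0) = 8
g′′′(0) = 32
The Taylor polynomial is Σ g^(k)(0)/k! · u^k.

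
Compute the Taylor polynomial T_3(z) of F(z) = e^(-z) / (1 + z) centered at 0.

Multiply the two series term by term and collect like powers.
F(0) = 1
F′(0) = -2
F′′(0) = 5
F′′′(0) = -16
Dividing each by k! gives the coefficients c_0, ..., c_3.

-8*z^3/3 + 5*z^2/2 - 2*z + 1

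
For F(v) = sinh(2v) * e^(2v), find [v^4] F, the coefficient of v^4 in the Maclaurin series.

16/3

Write out both Maclaurin series and multiply, keeping only the needed powers.
F(0) = 0
F′(0) = 2
F′′(0) = 8
F′′′(0) = 32
F^(4)(0) = 128
Then c_k = F^(k)(0)/k! gives each Taylor coefficient.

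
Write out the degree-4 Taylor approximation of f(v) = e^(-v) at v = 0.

v^4/24 - v^3/6 + v^2/2 - v + 1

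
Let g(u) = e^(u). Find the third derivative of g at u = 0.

1

The coefficient of u^3 in the expansion is 1/6, so g′′′(0) = 3! * (1/6) = 1.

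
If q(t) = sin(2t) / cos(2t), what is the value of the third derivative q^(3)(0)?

Invert the denominator's series and multiply.
The coefficient of t^3 in the expansion is 8/3, so q′′′(0) = 3! * (8/3) = 16.

16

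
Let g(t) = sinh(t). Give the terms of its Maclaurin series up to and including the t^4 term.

t^3/6 + t

Use the known series and substitute for the argument.
g(0) = 0
g′(0) = 1
g′′(0) = 0
g′′′(0) = 1
g^(4)(0) = 0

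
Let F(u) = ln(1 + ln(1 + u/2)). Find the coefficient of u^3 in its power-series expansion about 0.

Plug the Maclaurin series of the inner function into that of the outer and collect terms.
[u^0] = 0;  [u^1] = 1/2;  [u^2] = -1/4;  [u^3] = 7/48.

7/48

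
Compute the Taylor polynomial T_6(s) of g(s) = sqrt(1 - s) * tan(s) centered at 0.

Multiply the two series term by term and collect like powers.
[s^0] = 0;  [s^1] = 1;  [s^2] = -1/2;  [s^3] = 5/24;  [s^4] = -11/48;  [s^5] = 101/1920;  [s^6] = -147/1280.

-147*s^6/1280 + 101*s^5/1920 - 11*s^4/48 + 5*s^3/24 - s^2/2 + s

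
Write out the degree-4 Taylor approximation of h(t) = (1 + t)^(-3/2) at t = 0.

Compute the successive derivatives at the expansion point and divide by k!.

315*t^4/128 - 35*t^3/16 + 15*t^2/8 - 3*t/2 + 1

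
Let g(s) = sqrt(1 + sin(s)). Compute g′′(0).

-1/4

Let u equal the inner series; expand the outer function in u and truncate.
From the series, [s^2] g = -1/8; multiply by 2! = 2 to get -1/4.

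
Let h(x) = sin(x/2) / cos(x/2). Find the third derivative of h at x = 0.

1/4

Invert the denominator's series and multiply.
From the series, [x^3] h = 1/24; multiply by 3! = 6 to get 1/4.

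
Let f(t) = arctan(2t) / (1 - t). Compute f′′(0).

Write out both Maclaurin series and multiply, keeping only the needed powers.
The coefficient of t^2 in the expansion is 2, so f′′(0) = 2! * (2) = 4.

4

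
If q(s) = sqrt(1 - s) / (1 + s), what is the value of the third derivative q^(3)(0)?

Expand each factor separately, then convolve coefficients.
The coefficient of s^3 in the expansion is -23/16, so q′′′(0) = 3! * (-23/16) = -69/8.

-69/8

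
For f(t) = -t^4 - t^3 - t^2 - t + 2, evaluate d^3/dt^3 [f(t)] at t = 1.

-30

Apply the Taylor formula c_k = f^(k)(a)/k!.
The coefficient of (t - 1)^3 in the expansion is -5, so f′′′(1) = 3! * (-5) = -30.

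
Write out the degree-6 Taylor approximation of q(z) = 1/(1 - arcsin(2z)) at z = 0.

Let u equal the inner series; expand the outer function in u and truncate.

5312*z^6/45 + 252*z^5/5 + 64*z^4/3 + 28*z^3/3 + 4*z^2 + 2*z + 1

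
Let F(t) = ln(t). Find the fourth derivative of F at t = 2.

The coefficient of (t - 2)^4 in the expansion is -1/64, so F^(4)(2) = 4! * (-1/64) = -3/8.

-3/8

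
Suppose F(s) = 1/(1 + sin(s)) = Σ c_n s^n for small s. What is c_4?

2/3

Plug the Maclaurin series of the inner function into that of the outer and collect terms.
F(0) = 1
F′(0) = -1
F′′(0) = 2
F′′′(0) = -5
F^(4)(0) = 16
So c_4 = F^(4)(0)/4! = 2/3.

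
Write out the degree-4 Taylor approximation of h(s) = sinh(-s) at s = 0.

Compute the successive derivatives at the expansion point and divide by k!.
h(0) = 0
h′(0) = -1
h′′(0) = 0
h′′′(0) = -1
h^(4)(0) = 0

-s^3/6 - s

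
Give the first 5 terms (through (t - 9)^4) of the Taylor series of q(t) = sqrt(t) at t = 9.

Use the known series and substitute for the argument.
q(9) = 3
q′(9) = 1/6
q′′(9) = -1/108
q′′′(9) = 1/648
q^(4)(9) = -5/11664
Dividing each by k! gives the coefficients c_0, ..., c_4.

-5*(t - 9)^4/279936 + (t - 9)^3/3888 - (t - 9)^2/216 + (t - 9)/6 + 3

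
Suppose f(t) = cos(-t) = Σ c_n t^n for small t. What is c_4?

c_4 = f^(4)(0)/4! = 1/24.

1/24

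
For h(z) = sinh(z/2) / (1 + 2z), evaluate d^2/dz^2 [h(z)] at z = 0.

Expand each factor separately, then convolve coefficients.
The coefficient of z^2 in the expansion is -1, so h′′(0) = 2! * (-1) = -2.

-2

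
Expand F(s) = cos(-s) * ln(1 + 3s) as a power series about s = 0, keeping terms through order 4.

-18*s^4 + 15*s^3/2 - 9*s^2/2 + 3*s

Write out both Maclaurin series and multiply, keeping only the needed powers.
F(0) = 0
F′(0) = 3
F′′(0) = -9
F′′′(0) = 45
F^(4)(0) = -432
The Taylor polynomial is Σ F^(k)(0)/k! · s^k.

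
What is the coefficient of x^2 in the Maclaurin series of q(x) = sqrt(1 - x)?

-1/8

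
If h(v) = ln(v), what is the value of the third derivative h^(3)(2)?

The coefficient of (v - 2)^3 in the expansion is 1/24, so h′′′(2) = 3! * (1/24) = 1/4.

1/4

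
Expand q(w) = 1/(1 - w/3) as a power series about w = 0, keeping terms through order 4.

w^4/81 + w^3/27 + w^2/9 + w/3 + 1

q(0) = 1
q′(0) = 1/3
q′′(0) = 2/9
q′′′(0) = 2/9
q^(4)(0) = 8/27
Then c_k = q^(k)(0)/k! gives each Taylor coefficient.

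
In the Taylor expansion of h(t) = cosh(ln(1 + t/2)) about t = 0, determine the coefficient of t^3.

-1/16

Substitute the inner expansion into the outer series and collect powers.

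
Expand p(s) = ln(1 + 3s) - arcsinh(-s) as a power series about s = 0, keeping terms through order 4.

Expand each term separately and add.
p(0) = 0
p′(0) = 4
p′′(0) = -9
p′′′(0) = 53
p^(4)(0) = -486
The Taylor polynomial is Σ p^(k)(0)/k! · s^k.

-81*s^4/4 + 53*s^3/6 - 9*s^2/2 + 4*s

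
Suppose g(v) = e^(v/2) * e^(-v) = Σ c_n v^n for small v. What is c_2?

1/8

Write out both Maclaurin series and multiply, keeping only the needed powers.
g(0) = 1
g′(0) = -1/2
g′′(0) = 1/4
So c_2 = g′′(0)/2! = 1/8.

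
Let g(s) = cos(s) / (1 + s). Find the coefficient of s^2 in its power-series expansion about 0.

1/2

Write out both Maclaurin series and multiply, keeping only the needed powers.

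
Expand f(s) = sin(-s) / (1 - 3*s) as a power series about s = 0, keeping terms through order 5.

-9541*s^5/120 - 53*s^4/2 - 53*s^3/6 - 3*s^2 - s

Multiply the numerator's expansion by the denominator's geometric series.
f(0) = 0
f′(0) = -1
f′′(0) = -6
f′′′(0) = -53
f^(4)(0) = -636
f^(5)(0) = -9541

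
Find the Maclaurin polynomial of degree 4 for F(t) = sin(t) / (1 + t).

-5*t^4/6 + 5*t^3/6 - t^2 + t

Multiply the two series term by term and collect like powers.
F(0) = 0
F′(0) = 1
F′′(0) = -2
F′′′(0) = 5
F^(4)(0) = -20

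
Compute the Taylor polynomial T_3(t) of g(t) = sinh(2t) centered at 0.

4*t^3/3 + 2*t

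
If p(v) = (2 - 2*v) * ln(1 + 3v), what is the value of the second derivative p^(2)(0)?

-30

Distribute the polynomial across the series and collect like powers.
From the series, [v^2] p = -15; multiply by 2! = 2 to get -30.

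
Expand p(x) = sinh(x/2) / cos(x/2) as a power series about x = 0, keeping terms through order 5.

Write the quotient as an unknown series and match coefficients against numerator = denominator · series.
[x^0] = 0;  [x^1] = 1/2;  [x^2] = 0;  [x^3] = 1/12;  [x^4] = 0;  [x^5] = 3/320.

3*x^5/320 + x^3/12 + x/2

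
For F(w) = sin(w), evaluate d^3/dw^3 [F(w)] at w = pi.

1

The coefficient of (w - pi)^3 in the expansion is 1/6, so F′′′(pi) = 3! * (1/6) = 1.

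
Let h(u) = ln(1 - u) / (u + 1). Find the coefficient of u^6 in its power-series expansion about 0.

Expand 1/(denominator) as a geometric series and multiply by the numerator's series.
[u^0] = 0;  [u^1] = -1;  [u^2] = 1/2;  [u^3] = -5/6;  [u^4] = 7/12;  [u^5] = -47/60;  [u^6] = 37/60.

37/60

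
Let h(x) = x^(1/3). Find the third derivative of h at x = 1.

Compute the successive derivatives at the expansion point and divide by k!.
The coefficient of (x - 1)^3 in the expansion is 5/81, so h′′′(1) = 3! * (5/81) = 10/27.

10/27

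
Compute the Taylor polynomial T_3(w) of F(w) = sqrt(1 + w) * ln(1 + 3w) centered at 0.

51*w^3/8 - 3*w^2 + 3*w

Multiply the two series term by term and collect like powers.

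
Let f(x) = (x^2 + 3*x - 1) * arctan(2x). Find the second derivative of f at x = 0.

Shift and add copies of the series according to the polynomial's terms.
The coefficient of x^2 in the expansion is 6, so f′′(0) = 2! * (6) = 12.

12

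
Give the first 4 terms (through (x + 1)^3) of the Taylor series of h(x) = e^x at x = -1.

[(x + 1)^0] = e^(-1);  [(x + 1)^1] = e^(-1);  [(x + 1)^2] = e^(-1)/2;  [(x + 1)^3] = e^(-1)/6.

(x + 1)^3*e^(-1)/6 + (x + 1)^2*e^(-1)/2 + (x + 1)*e^(-1) + e^(-1)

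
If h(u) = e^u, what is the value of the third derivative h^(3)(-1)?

The coefficient of (u + 1)^3 in the expansion is e^(-1)/6, so h′′′(-1) = 3! * (e^(-1)/6) = e^(-1).

e^(-1)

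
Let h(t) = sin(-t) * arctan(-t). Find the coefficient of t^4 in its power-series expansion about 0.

Take the Cauchy product of the two expansions.
[t^0] = 0;  [t^1] = 0;  [t^2] = 1;  [t^3] = 0;  [t^4] = -1/2.
So c_4 = h^(4)(0)/4! = -1/2.

-1/2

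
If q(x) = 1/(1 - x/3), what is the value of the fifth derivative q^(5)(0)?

40/81

The coefficient of x^5 in the expansion is 1/243, so q^(5)(0) = 5! * (1/243) = 40/81.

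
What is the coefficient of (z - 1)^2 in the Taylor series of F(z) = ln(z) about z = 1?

[(z - 1)^0] = 0;  [(z - 1)^1] = 1;  [(z - 1)^2] = -1/2.
So c_2 = F′′(1)/2! = -1/2.

-1/2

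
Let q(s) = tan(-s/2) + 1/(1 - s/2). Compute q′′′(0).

Combine the two series term by term.
From the series, [s^3] q = 1/12; multiply by 3! = 6 to get 1/2.

1/2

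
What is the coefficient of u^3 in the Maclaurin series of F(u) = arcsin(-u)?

Apply the Taylor formula c_k = f^(k)(a)/k!.
F(0) = 0
F′(0) = -1
F′′(0) = 0
F′′′(0) = -1

-1/6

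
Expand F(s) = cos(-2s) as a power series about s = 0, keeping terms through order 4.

2*s^4/3 - 2*s^2 + 1

F(0) = 1
F′(0) = 0
F′′(0) = -4
F′′′(0) = 0
F^(4)(0) = 16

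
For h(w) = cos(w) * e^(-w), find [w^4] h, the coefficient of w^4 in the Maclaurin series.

-1/6

Multiply the two series term by term and collect like powers.
h(0) = 1
h′(0) = -1
h′′(0) = 0
h′′′(0) = 2
h^(4)(0) = -4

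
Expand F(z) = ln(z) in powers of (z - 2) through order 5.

(z - 2)^5/160 - (z - 2)^4/64 + (z - 2)^3/24 - (z - 2)^2/8 + (z - 2)/2 + ln(2)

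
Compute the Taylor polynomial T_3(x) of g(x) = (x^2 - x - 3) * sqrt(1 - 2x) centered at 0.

Shift and add copies of the series according to the polynomial's terms.
[x^0] = -3;  [x^1] = 2;  [x^2] = 7/2;  [x^3] = 1.

x^3 + 7*x^2/2 + 2*x - 3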